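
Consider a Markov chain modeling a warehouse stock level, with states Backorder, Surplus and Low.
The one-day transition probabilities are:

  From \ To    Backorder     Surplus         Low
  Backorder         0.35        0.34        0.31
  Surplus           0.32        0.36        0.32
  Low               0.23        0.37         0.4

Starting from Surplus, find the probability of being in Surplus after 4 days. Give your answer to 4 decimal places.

Propagate the distribution vector 4 days from Surplus.
After 0 days: (0.0000, 1.0000, 0.0000)
After 1 day: (0.3200, 0.3600, 0.3200)
After 2 days: (0.3008, 0.3568, 0.3424)
After 3 days: (0.2982, 0.3574, 0.3444)
After 4 days: (0.2980, 0.3575, 0.3446)
P(in Surplus after 4 days) = 0.3575

0.3575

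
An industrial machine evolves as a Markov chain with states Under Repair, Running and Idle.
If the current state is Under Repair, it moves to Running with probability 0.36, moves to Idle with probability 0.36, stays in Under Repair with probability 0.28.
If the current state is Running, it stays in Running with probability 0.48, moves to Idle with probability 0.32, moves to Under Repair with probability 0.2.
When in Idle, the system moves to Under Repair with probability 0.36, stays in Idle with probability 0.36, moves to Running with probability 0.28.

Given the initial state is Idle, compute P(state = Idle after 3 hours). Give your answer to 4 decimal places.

Propagate the distribution vector 3 hours from Idle.
After 0 hours: (0.0000, 0.0000, 1.0000)
After 1 hour: (0.3600, 0.2800, 0.3600)
After 2 hours: (0.2864, 0.3648, 0.3488)
After 3 hours: (0.2787, 0.3759, 0.3454)
P(in Idle after 3 hours) = 0.3454

0.3454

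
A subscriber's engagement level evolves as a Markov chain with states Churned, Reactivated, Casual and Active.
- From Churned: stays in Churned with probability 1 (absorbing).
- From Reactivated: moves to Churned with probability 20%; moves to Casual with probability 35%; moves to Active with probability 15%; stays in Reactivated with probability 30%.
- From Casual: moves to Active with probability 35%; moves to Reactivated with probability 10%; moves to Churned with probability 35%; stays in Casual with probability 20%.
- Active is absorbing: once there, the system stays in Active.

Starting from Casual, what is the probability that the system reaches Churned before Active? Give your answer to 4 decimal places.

0.5048

Let h(s) be the probability of absorption at Churned starting from transient state s. Then h(Churned) = 1 and h(Active) = 0. By first-step analysis:
h(Reactivated) = 0.2·1 + 0.3·h(Reactivated) + 0.35·h(Casual) + 0.15·0
h(Casual) = 0.35·1 + 0.1·h(Reactivated) + 0.2·h(Casual) + 0.35·0
Solving: h(Reactivated) = 0.5381, h(Casual) = 0.5048.
Starting from Casual, the probability is 0.5048.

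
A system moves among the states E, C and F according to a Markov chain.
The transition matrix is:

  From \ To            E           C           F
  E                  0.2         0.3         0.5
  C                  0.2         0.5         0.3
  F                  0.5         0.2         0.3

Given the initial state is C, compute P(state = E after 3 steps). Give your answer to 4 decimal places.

Propagate the distribution vector 3 steps from C.
After 0 steps: (0.0000, 1.0000, 0.0000)
After 1 step: (0.2000, 0.5000, 0.3000)
After 2 steps: (0.2900, 0.3700, 0.3400)
After 3 steps: (0.3020, 0.3400, 0.3580)
P(in E after 3 steps) = 0.3020

0.3020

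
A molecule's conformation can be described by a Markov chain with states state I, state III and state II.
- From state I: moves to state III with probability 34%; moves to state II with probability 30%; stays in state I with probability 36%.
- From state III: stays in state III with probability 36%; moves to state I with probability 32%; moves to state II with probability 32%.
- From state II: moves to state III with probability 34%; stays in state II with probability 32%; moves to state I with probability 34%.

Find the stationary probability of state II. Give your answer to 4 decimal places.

0.3132

Let the stationary distribution be π with π = πP and π_1 + π_2 + π_3 = 1.
π_1 = 0.36·π_1 + 0.32·π_2 + 0.34·π_3
π_2 = 0.34·π_1 + 0.36·π_2 + 0.34·π_3
Solving with the normalization constraint gives π = (0.3399, 0.3469, 0.3132).
So the stationary probability of state II is 0.3132.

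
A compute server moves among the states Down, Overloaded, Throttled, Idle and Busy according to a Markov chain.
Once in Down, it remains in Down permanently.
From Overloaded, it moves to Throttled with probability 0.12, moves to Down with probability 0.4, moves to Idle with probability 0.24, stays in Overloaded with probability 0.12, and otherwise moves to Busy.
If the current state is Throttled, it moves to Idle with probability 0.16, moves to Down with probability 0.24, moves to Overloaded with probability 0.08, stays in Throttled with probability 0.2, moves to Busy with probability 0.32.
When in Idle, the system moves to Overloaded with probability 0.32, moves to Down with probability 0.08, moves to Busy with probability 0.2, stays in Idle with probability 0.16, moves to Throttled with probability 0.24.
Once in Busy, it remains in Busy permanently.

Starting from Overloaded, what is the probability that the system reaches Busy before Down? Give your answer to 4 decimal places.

0.3540

Let h(s) be the probability of absorption at Busy starting from transient state s. Then h(Busy) = 1 and h(Down) = 0. By first-step analysis:
h(Overloaded) = 0.4·0 + 0.12·h(Overloaded) + 0.12·h(Throttled) + 0.24·h(Idle) + 0.12·1
h(Throttled) = 0.24·0 + 0.08·h(Overloaded) + 0.2·h(Throttled) + 0.16·h(Idle) + 0.32·1
h(Idle) = 0.08·0 + 0.32·h(Overloaded) + 0.24·h(Throttled) + 0.16·h(Idle) + 0.2·1
Solving: h(Overloaded) = 0.3540, h(Throttled) = 0.5409, h(Idle) = 0.5275.
Starting from Overloaded, the probability is 0.3540.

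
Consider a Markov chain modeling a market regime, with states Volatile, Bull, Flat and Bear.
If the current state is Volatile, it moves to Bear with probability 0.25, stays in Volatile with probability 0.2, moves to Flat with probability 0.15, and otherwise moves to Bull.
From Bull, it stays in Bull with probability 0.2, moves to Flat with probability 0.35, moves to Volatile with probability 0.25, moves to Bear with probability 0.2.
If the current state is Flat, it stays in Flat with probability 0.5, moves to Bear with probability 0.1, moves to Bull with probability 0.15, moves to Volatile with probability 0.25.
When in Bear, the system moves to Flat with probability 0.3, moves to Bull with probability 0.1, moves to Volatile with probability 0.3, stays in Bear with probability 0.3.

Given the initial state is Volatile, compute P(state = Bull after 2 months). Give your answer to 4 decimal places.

Propagate the distribution vector 2 months from Volatile.
After 0 months: (1.0000, 0.0000, 0.0000, 0.0000)
After 1 month: (0.2000, 0.4000, 0.1500, 0.2500)
After 2 months: (0.2525, 0.2075, 0.3200, 0.2200)
P(in Bull after 2 months) = 0.2075

0.2075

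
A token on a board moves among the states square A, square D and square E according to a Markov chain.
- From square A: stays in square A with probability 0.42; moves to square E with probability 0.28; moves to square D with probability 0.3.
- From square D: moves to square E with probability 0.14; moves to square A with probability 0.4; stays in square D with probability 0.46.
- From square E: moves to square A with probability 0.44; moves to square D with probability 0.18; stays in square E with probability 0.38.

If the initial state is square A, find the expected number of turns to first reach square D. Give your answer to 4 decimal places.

Let t(s) be the expected number of turns to first reach square D from state s, with t(square D) = 0. Conditioning on the first turn:
t(square A) = 1 + 0.42·t(square A) + 0.28·t(square E)
t(square E) = 1 + 0.44·t(square A) + 0.38·t(square E)
Solving: t(square A) = 3.8071, t(square E) = 4.3147.
Expected turns from square A to square D: 3.8071.

3.8071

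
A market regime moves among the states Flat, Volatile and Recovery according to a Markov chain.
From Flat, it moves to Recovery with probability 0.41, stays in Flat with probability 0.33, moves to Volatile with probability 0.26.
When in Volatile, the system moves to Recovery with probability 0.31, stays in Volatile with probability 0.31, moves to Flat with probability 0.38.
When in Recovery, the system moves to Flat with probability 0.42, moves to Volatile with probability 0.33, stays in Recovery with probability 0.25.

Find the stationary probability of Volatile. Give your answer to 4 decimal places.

Let the stationary distribution be π with π = πP and π_1 + π_2 + π_3 = 1.
π_1 = 0.33·π_1 + 0.38·π_2 + 0.42·π_3
π_2 = 0.26·π_1 + 0.31·π_2 + 0.33·π_3
Solving with the normalization constraint gives π = (0.3744, 0.2978, 0.3278).
So the stationary probability of Volatile is 0.2978.

0.2978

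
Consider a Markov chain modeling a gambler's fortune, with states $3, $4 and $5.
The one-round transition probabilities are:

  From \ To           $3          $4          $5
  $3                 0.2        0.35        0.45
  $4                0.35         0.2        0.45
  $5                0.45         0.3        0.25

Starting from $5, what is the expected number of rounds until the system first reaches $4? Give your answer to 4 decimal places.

3.1447

Let t(s) be the expected number of rounds to first reach $4 from state s, with t($4) = 0. Conditioning on the first round:
t($3) = 1 + 0.2·t($3) + 0.45·t($5)
t($5) = 1 + 0.45·t($3) + 0.25·t($5)
Solving: t($3) = 3.0189, t($5) = 3.1447.
Expected rounds from $5 to $4: 3.1447.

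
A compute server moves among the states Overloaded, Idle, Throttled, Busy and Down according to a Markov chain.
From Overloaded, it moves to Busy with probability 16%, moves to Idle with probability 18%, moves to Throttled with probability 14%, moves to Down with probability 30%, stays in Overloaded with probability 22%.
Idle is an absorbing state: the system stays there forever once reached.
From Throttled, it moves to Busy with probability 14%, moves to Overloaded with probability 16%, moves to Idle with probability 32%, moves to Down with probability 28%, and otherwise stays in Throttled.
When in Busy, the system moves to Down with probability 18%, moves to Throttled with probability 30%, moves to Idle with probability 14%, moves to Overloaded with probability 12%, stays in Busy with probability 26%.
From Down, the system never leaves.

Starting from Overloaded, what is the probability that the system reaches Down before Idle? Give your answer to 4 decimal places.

Let h(s) be the probability of absorption at Down starting from transient state s. Then h(Down) = 1 and h(Idle) = 0. By first-step analysis:
h(Overloaded) = 0.22·h(Overloaded) + 0.18·0 + 0.14·h(Throttled) + 0.16·h(Busy) + 0.3·1
h(Throttled) = 0.16·h(Overloaded) + 0.32·0 + 0.1·h(Throttled) + 0.14·h(Busy) + 0.28·1
h(Busy) = 0.12·h(Overloaded) + 0.14·0 + 0.3·h(Throttled) + 0.26·h(Busy) + 0.18·1
Solving: h(Overloaded) = 0.5851, h(Throttled) = 0.4992, h(Busy) = 0.5405.
Starting from Overloaded, the probability is 0.5851.

0.5851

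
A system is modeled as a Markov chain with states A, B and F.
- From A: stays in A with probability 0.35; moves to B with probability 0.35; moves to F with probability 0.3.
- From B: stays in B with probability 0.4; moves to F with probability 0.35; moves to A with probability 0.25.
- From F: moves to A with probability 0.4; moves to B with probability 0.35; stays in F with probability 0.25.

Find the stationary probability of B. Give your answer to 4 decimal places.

0.3684

Let the stationary distribution be π with π = πP and π_1 + π_2 + π_3 = 1.
π_1 = 0.35·π_1 + 0.25·π_2 + 0.4·π_3
π_2 = 0.35·π_1 + 0.4·π_2 + 0.35·π_3
Solving with the normalization constraint gives π = (0.3283, 0.3684, 0.3033).
So the stationary probability of B is 0.3684.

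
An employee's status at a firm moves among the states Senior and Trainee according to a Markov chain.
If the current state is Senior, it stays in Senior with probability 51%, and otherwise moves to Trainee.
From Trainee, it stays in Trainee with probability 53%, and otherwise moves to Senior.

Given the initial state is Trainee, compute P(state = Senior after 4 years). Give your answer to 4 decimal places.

Propagate the distribution vector 4 years from Trainee.
After 0 years: (0.0000, 1.0000)
After 1 year: (0.4700, 0.5300)
After 2 years: (0.4888, 0.5112)
After 3 years: (0.4896, 0.5104)
After 4 years: (0.4896, 0.5104)
P(in Senior after 4 years) = 0.4896

0.4896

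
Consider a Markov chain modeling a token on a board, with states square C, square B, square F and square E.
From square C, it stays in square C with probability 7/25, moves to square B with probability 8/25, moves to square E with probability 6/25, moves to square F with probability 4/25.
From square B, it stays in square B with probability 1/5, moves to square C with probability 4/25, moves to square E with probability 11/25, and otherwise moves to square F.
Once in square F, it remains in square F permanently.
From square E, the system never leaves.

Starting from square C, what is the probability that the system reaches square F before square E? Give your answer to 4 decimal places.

0.3659

Let h(s) be the probability of absorption at square F starting from transient state s. Then h(square F) = 1 and h(square E) = 0. By first-step analysis:
h(square C) = 0.28·h(square C) + 0.32·h(square B) + 0.16·1 + 0.24·0
h(square B) = 0.16·h(square C) + 0.2·h(square B) + 0.2·1 + 0.44·0
Solving: h(square C) = 0.3659, h(square B) = 0.3232.
Starting from square C, the probability is 0.3659.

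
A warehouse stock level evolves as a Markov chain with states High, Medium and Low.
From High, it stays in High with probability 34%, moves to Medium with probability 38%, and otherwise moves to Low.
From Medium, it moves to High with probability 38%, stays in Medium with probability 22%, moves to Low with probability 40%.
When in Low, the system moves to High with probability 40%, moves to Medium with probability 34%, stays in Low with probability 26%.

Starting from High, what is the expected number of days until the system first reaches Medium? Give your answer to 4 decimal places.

2.7099

Let t(s) be the expected number of days to first reach Medium from state s, with t(Medium) = 0. Conditioning on the first day:
t(High) = 1 + 0.34·t(High) + 0.28·t(Low)
t(Low) = 1 + 0.4·t(High) + 0.26·t(Low)
Solving: t(High) = 2.7099, t(Low) = 2.8162.
Expected days from High to Medium: 2.7099.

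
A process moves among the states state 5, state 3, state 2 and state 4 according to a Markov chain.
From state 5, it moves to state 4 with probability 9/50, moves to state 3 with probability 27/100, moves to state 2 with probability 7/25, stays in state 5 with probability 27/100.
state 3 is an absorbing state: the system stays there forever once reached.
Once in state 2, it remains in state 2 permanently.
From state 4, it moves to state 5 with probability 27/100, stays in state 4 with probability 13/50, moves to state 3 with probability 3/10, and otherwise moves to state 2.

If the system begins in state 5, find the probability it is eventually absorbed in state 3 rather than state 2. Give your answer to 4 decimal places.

0.5163

Let h(s) be the probability of absorption at state 3 starting from transient state s. Then h(state 3) = 1 and h(state 2) = 0. By first-step analysis:
h(state 5) = 0.27·h(state 5) + 0.27·1 + 0.28·0 + 0.18·h(state 4)
h(state 4) = 0.27·h(state 5) + 0.3·1 + 0.17·0 + 0.26·h(state 4)
Solving: h(state 5) = 0.5163, h(state 4) = 0.5938.
Starting from state 5, the probability is 0.5163.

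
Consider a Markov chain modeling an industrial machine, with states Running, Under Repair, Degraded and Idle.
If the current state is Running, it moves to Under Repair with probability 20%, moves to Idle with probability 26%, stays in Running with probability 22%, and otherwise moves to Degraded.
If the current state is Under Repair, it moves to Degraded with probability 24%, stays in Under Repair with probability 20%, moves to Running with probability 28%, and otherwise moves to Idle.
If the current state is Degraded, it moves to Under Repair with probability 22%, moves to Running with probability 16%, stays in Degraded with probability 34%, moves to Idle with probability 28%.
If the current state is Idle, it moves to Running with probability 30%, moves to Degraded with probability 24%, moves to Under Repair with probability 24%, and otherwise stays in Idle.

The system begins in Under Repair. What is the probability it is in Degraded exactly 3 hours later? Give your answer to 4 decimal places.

Propagate the distribution vector 3 hours from Under Repair.
After 0 hours: (0.0000, 1.0000, 0.0000, 0.0000)
After 1 hour: (0.2800, 0.2000, 0.2400, 0.2800)
After 2 hours: (0.2400, 0.2160, 0.2864, 0.2576)
After 3 hours: (0.2364, 0.2160, 0.2878, 0.2597)
P(in Degraded after 3 hours) = 0.2878

0.2878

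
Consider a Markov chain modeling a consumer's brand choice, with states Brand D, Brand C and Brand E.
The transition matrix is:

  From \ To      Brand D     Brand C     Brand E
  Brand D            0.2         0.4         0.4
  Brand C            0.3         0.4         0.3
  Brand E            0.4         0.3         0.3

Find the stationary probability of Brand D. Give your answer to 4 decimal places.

Let the stationary distribution be π with π = πP and π_1 + π_2 + π_3 = 1.
π_1 = 0.2·π_1 + 0.3·π_2 + 0.4·π_3
π_2 = 0.4·π_1 + 0.4·π_2 + 0.3·π_3
Solving with the normalization constraint gives π = (0.3028, 0.3670, 0.3303).
So the stationary probability of Brand D is 0.3028.

0.3028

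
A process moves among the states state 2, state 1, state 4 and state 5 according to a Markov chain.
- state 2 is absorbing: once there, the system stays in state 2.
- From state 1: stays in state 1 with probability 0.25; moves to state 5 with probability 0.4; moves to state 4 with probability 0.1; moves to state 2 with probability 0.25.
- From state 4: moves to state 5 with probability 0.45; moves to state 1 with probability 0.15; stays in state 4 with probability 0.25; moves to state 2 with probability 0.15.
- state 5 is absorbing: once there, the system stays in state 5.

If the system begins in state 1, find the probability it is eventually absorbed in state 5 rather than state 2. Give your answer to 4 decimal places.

0.6301

Let h(s) be the probability of absorption at state 5 starting from transient state s. Then h(state 5) = 1 and h(state 2) = 0. By first-step analysis:
h(state 1) = 0.25·0 + 0.25·h(state 1) + 0.1·h(state 4) + 0.4·1
h(state 4) = 0.15·0 + 0.15·h(state 1) + 0.25·h(state 4) + 0.45·1
Solving: h(state 1) = 0.6301, h(state 4) = 0.7260.
Starting from state 1, the probability is 0.6301.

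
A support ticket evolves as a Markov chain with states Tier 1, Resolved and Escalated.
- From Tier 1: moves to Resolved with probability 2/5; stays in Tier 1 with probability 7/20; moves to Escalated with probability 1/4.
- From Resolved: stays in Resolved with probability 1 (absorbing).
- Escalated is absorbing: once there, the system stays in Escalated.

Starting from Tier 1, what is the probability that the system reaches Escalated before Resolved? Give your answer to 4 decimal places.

0.3846

Let h(s) be the probability of absorption at Escalated starting from transient state s. Then h(Escalated) = 1 and h(Resolved) = 0. By first-step analysis:
h(Tier 1) = 0.35·h(Tier 1) + 0.4·0 + 0.25·1
Solving: h(Tier 1) = 0.3846.
Starting from Tier 1, the probability is 0.3846.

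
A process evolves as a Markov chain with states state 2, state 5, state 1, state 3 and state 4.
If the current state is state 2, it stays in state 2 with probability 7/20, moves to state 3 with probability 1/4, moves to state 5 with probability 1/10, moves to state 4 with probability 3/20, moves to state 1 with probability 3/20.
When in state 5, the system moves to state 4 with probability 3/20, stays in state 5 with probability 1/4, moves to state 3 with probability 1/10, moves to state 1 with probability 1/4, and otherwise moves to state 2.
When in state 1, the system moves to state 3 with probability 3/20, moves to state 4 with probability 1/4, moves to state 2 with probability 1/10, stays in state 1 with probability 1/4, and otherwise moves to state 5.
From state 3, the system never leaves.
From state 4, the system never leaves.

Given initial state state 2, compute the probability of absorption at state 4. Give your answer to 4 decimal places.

0.4459

Let h(s) be the probability of absorption at state 4 starting from transient state s. Then h(state 4) = 1 and h(state 3) = 0. By first-step analysis:
h(state 2) = 0.35·h(state 2) + 0.1·h(state 5) + 0.15·h(state 1) + 0.25·0 + 0.15·1
h(state 5) = 0.25·h(state 2) + 0.25·h(state 5) + 0.25·h(state 1) + 0.1·0 + 0.15·1
h(state 1) = 0.1·h(state 2) + 0.25·h(state 5) + 0.25·h(state 1) + 0.15·0 + 0.25·1
Solving: h(state 2) = 0.4459, h(state 5) = 0.5395, h(state 1) = 0.5726.
Starting from state 2, the probability is 0.4459.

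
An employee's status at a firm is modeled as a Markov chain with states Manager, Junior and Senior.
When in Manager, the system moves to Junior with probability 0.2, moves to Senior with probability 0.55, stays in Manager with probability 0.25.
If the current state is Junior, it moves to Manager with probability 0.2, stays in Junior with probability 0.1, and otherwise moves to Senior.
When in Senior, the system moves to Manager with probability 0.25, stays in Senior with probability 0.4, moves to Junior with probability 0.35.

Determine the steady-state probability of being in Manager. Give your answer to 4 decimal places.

0.2374

Let the stationary distribution be π with π = πP and π_1 + π_2 + π_3 = 1.
π_1 = 0.25·π_1 + 0.2·π_2 + 0.25·π_3
π_2 = 0.2·π_1 + 0.1·π_2 + 0.35·π_3
Solving with the normalization constraint gives π = (0.2374, 0.2515, 0.5111).
So the stationary probability of Manager is 0.2374.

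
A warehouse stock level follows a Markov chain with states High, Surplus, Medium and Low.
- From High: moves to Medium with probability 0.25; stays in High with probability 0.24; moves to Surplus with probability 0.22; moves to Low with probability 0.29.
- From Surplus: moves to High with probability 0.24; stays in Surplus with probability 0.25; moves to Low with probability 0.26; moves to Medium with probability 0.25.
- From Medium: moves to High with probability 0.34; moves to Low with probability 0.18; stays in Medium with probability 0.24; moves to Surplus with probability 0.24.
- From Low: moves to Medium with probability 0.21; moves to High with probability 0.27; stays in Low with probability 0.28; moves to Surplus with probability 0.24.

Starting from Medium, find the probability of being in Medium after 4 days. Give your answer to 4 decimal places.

Propagate the distribution vector 4 days from Medium.
After 0 days: (0.0000, 0.0000, 1.0000, 0.0000)
After 1 day: (0.3400, 0.2400, 0.2400, 0.1800)
After 2 days: (0.2694, 0.2356, 0.2404, 0.2546)
After 3 days: (0.2717, 0.2370, 0.2374, 0.2539)
After 4 days: (0.2714, 0.2369, 0.2375, 0.2542)
P(in Medium after 4 days) = 0.2375

0.2375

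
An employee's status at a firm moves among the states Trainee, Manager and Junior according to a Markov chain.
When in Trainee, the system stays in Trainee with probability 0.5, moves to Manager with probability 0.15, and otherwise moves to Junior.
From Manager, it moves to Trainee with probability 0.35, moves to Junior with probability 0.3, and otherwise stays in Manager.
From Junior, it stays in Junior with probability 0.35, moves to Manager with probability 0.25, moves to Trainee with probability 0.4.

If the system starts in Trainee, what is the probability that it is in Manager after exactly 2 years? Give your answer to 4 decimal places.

0.2150

Sum over the intermediate state after 1 year:
P = P(Trainee→Trainee)·P(Trainee→Manager) + P(Trainee→Manager)·P(Manager→Manager) + P(Trainee→Junior)·P(Junior→Manager)
  = 0.5×0.15 + 0.15×0.35 + 0.35×0.25
  = 0.0750 + 0.0525 + 0.0875 = 0.2150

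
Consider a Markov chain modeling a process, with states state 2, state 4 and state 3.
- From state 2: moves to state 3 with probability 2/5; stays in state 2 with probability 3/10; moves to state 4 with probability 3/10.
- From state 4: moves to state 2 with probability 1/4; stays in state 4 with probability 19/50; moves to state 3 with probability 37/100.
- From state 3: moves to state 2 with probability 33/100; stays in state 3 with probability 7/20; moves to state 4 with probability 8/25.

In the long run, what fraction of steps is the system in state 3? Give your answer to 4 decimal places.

Let the stationary distribution be π with π = πP and π_1 + π_2 + π_3 = 1.
π_1 = 0.3·π_1 + 0.25·π_2 + 0.33·π_3
π_2 = 0.3·π_1 + 0.38·π_2 + 0.32·π_3
Solving with the normalization constraint gives π = (0.2944, 0.3342, 0.3714).
So the stationary probability of state 3 is 0.3714.

0.3714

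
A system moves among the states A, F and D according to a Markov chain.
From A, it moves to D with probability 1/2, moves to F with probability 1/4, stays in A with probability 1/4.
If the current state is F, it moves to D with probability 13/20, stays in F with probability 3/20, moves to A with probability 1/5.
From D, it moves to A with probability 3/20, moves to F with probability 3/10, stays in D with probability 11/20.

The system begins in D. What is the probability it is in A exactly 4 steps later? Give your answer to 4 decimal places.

0.1807

Propagate the distribution vector 4 steps from D.
After 0 steps: (0.0000, 0.0000, 1.0000)
After 1 step: (0.1500, 0.3000, 0.5500)
After 2 steps: (0.1800, 0.2475, 0.5725)
After 3 steps: (0.1804, 0.2539, 0.5658)
After 4 steps: (0.1807, 0.2529, 0.5664)
P(in A after 4 steps) = 0.1807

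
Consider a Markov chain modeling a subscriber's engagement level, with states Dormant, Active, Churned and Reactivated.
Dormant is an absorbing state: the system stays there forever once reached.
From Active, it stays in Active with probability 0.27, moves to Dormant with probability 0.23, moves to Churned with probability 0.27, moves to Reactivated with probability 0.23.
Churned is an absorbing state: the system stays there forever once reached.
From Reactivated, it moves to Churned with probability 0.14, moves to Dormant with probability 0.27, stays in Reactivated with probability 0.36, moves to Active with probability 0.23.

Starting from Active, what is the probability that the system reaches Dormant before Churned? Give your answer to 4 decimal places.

0.5052

Let h(s) be the probability of absorption at Dormant starting from transient state s. Then h(Dormant) = 1 and h(Churned) = 0. By first-step analysis:
h(Active) = 0.23·1 + 0.27·h(Active) + 0.27·0 + 0.23·h(Reactivated)
h(Reactivated) = 0.27·1 + 0.23·h(Active) + 0.14·0 + 0.36·h(Reactivated)
Solving: h(Active) = 0.5052, h(Reactivated) = 0.6034.
Starting from Active, the probability is 0.5052.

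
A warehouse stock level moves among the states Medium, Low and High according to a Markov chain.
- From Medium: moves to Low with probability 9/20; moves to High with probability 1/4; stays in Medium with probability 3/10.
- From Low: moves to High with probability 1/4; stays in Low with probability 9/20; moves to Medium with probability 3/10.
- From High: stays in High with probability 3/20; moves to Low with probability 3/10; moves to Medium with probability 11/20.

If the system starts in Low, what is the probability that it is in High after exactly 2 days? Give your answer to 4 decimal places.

Sum over the intermediate state after 1 day:
P = P(Low→Medium)·P(Medium→High) + P(Low→Low)·P(Low→High) + P(Low→High)·P(High→High)
  = 0.3×0.25 + 0.45×0.25 + 0.25×0.15
  = 0.0750 + 0.1125 + 0.0375 = 0.2250

0.2250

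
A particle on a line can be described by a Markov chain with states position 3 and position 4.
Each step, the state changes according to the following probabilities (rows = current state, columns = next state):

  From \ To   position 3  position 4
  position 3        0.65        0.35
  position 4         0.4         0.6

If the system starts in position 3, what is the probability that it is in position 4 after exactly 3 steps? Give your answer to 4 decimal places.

0.4594

Propagate the distribution vector 3 steps from position 3.
After 0 steps: (1.0000, 0.0000)
After 1 step: (0.6500, 0.3500)
After 2 steps: (0.5625, 0.4375)
After 3 steps: (0.5406, 0.4594)
P(in position 4 after 3 steps) = 0.4594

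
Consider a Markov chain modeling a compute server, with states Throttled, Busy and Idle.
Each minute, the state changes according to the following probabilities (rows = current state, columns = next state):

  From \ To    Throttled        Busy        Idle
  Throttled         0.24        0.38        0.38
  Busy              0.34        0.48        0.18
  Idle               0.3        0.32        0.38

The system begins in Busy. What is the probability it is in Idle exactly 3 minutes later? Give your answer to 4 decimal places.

0.2966

Propagate the distribution vector 3 minutes from Busy.
After 0 minutes: (0.0000, 1.0000, 0.0000)
After 1 minute: (0.3400, 0.4800, 0.1800)
After 2 minutes: (0.2988, 0.4172, 0.2840)
After 3 minutes: (0.2988, 0.4047, 0.2966)
P(in Idle after 3 minutes) = 0.2966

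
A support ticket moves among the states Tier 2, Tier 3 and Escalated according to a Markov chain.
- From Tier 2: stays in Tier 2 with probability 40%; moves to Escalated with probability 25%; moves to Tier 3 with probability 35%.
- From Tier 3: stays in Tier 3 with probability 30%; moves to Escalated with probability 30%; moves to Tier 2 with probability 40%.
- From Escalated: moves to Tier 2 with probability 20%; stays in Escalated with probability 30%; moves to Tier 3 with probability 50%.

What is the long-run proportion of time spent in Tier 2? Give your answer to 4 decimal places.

Let the stationary distribution be π with π = πP and π_1 + π_2 + π_3 = 1.
π_1 = 0.4·π_1 + 0.4·π_2 + 0.2·π_3
π_2 = 0.35·π_1 + 0.3·π_2 + 0.5·π_3
Solving with the normalization constraint gives π = (0.3434, 0.3737, 0.2828).
So the stationary probability of Tier 2 is 0.3434.

0.3434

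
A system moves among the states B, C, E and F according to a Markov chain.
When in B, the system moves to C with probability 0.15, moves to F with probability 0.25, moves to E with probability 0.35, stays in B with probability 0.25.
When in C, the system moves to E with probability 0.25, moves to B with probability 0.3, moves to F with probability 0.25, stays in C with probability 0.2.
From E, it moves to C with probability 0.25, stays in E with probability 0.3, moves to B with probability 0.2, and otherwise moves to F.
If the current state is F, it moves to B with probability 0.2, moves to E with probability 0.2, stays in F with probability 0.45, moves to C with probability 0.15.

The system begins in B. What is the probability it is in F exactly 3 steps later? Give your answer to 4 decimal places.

0.3100

Propagate the distribution vector 3 steps from B.
After 0 steps: (1.0000, 0.0000, 0.0000, 0.0000)
After 1 step: (0.2500, 0.1500, 0.3500, 0.2500)
After 2 steps: (0.2275, 0.1925, 0.2800, 0.3000)
After 3 steps: (0.2306, 0.1876, 0.2718, 0.3100)
P(in F after 3 steps) = 0.3100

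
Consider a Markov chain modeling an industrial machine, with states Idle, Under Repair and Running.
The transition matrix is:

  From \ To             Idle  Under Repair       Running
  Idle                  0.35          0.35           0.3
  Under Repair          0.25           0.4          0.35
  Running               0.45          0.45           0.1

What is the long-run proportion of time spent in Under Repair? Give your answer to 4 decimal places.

0.3965

Let the stationary distribution be π with π = πP and π_1 + π_2 + π_3 = 1.
π_1 = 0.35·π_1 + 0.25·π_2 + 0.45·π_3
π_2 = 0.35·π_1 + 0.4·π_2 + 0.45·π_3
Solving with the normalization constraint gives π = (0.3370, 0.3965, 0.2665).
So the stationary probability of Under Repair is 0.3965.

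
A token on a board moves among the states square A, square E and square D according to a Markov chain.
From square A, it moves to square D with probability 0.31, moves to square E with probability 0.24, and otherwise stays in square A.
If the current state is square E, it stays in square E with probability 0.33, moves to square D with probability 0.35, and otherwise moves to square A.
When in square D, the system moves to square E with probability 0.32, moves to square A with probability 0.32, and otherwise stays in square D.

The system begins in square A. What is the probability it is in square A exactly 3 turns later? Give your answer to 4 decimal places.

0.3692

Propagate the distribution vector 3 turns from square A.
After 0 turns: (1.0000, 0.0000, 0.0000)
After 1 turn: (0.4500, 0.2400, 0.3100)
After 2 turns: (0.3785, 0.2864, 0.3351)
After 3 turns: (0.3692, 0.2926, 0.3382)
P(in square A after 3 turns) = 0.3692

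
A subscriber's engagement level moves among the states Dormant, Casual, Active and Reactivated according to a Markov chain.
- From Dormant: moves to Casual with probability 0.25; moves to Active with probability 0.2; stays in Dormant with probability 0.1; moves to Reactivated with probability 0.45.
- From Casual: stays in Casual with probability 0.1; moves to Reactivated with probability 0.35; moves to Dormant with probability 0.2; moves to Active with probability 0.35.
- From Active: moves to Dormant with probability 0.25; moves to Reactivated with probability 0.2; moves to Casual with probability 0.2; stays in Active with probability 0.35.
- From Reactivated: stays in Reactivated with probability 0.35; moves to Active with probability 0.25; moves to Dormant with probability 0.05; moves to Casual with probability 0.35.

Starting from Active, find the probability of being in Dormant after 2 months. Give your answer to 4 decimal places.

0.1625

Propagate the distribution vector 2 months from Active.
After 0 months: (0.0000, 0.0000, 1.0000, 0.0000)
After 1 month: (0.2500, 0.2000, 0.3500, 0.2000)
After 2 months: (0.1625, 0.2225, 0.2925, 0.3225)
P(in Dormant after 2 months) = 0.1625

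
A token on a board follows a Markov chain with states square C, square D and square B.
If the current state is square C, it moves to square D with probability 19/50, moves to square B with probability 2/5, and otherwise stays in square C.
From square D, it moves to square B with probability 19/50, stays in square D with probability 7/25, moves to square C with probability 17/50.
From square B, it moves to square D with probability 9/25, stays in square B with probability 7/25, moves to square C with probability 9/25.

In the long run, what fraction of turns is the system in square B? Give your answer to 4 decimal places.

0.3511

Let the stationary distribution be π with π = πP and π_1 + π_2 + π_3 = 1.
π_1 = 0.22·π_1 + 0.34·π_2 + 0.36·π_3
π_2 = 0.38·π_1 + 0.28·π_2 + 0.36·π_3
Solving with the normalization constraint gives π = (0.3098, 0.3391, 0.3511).
So the stationary probability of square B is 0.3511.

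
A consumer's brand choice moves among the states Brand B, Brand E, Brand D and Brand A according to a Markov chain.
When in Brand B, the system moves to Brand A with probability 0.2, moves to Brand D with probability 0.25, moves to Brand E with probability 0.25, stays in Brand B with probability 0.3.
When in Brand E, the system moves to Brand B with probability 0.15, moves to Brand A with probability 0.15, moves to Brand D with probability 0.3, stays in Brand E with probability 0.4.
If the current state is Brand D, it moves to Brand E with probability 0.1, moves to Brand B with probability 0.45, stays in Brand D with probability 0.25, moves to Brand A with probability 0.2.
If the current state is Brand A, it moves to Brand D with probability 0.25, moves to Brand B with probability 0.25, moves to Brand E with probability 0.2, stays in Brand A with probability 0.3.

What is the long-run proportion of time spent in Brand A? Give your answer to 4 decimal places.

Let the stationary distribution be π with π = πP and π_1 + π_2 + π_3 + π_4 = 1.
π_1 = 0.3·π_1 + 0.15·π_2 + 0.45·π_3 + 0.25·π_4
π_2 = 0.25·π_1 + 0.4·π_2 + 0.1·π_3 + 0.2·π_4
π_3 = 0.25·π_1 + 0.3·π_2 + 0.25·π_3 + 0.25·π_4
Solving with the normalization constraint gives π = (0.2935, 0.2356, 0.2618, 0.2091).
So the stationary probability of Brand A is 0.2091.

0.2091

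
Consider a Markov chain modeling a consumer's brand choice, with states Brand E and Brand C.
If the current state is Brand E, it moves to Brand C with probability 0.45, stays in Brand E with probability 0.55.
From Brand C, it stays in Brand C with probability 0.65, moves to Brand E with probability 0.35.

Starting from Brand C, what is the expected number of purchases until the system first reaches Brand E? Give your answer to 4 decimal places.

Let t(s) be the expected number of purchases to first reach Brand E from state s, with t(Brand E) = 0. Conditioning on the first purchase:
t(Brand C) = 1 + 0.65·t(Brand C)
Solving: t(Brand C) = 2.8571.
Expected purchases from Brand C to Brand E: 2.8571.

2.8571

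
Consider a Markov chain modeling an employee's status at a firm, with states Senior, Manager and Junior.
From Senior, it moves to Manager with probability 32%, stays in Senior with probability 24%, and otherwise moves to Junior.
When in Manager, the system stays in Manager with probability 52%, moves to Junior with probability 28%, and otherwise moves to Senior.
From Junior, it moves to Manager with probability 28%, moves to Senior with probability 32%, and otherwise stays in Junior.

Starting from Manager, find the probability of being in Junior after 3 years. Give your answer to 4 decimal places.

0.3601

Propagate the distribution vector 3 years from Manager.
After 0 years: (0.0000, 1.0000, 0.0000)
After 1 year: (0.2000, 0.5200, 0.2800)
After 2 years: (0.2416, 0.4128, 0.3456)
After 3 years: (0.2511, 0.3887, 0.3601)
P(in Junior after 3 years) = 0.3601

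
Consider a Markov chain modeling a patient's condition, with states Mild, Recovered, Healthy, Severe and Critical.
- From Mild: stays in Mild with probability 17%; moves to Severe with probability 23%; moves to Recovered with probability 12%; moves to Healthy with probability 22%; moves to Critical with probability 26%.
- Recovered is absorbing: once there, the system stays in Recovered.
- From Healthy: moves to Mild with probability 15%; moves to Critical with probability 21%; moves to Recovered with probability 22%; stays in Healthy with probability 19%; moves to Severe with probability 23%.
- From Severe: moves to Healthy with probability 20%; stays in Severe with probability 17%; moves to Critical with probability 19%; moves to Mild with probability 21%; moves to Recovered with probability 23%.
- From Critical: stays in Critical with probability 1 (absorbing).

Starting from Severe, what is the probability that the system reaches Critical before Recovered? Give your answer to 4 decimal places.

Let h(s) be the probability of absorption at Critical starting from transient state s. Then h(Critical) = 1 and h(Recovered) = 0. By first-step analysis:
h(Mild) = 0.17·h(Mild) + 0.12·0 + 0.22·h(Healthy) + 0.23·h(Severe) + 0.26·1
h(Healthy) = 0.15·h(Mild) + 0.22·0 + 0.19·h(Healthy) + 0.23·h(Severe) + 0.21·1
h(Severe) = 0.21·h(Mild) + 0.23·0 + 0.2·h(Healthy) + 0.17·h(Severe) + 0.19·1
Solving: h(Mild) = 0.5871, h(Healthy) = 0.5101, h(Severe) = 0.5004.
Starting from Severe, the probability is 0.5004.

0.5004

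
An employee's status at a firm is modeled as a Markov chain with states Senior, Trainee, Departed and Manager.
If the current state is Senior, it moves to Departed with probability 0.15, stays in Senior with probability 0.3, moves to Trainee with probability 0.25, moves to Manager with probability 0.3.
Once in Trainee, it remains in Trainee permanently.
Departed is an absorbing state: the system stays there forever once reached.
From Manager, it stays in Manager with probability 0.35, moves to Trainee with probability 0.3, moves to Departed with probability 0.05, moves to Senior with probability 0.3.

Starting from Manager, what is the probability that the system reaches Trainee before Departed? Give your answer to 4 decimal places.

0.7808

Let h(s) be the probability of absorption at Trainee starting from transient state s. Then h(Trainee) = 1 and h(Departed) = 0. By first-step analysis:
h(Senior) = 0.3·h(Senior) + 0.25·1 + 0.15·0 + 0.3·h(Manager)
h(Manager) = 0.3·h(Senior) + 0.3·1 + 0.05·0 + 0.35·h(Manager)
Solving: h(Senior) = 0.6918, h(Manager) = 0.7808.
Starting from Manager, the probability is 0.7808.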